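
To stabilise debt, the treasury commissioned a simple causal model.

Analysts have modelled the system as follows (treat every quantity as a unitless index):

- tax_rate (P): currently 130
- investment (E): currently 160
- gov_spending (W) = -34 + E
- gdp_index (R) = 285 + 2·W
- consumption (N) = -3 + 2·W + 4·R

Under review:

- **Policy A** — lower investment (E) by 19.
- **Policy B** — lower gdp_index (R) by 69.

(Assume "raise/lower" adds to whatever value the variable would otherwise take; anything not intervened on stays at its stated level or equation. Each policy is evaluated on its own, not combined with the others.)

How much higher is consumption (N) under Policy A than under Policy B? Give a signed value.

Policy A (E − 19):
  E = 160 − 19 = 141
  W = -34 + 141 = 107
  R = 285 + 2·107 = 499
  N = -3 + 2·107 + 4·499 = 2207
Policy B (R − 69):
  E = 160
  W = -34 + 160 = 126
  R = 285 + 2·126 (−69 from intervention) = 468
  N = -3 + 2·126 + 4·468 = 2121
N: 2207 − 2121 = 86

86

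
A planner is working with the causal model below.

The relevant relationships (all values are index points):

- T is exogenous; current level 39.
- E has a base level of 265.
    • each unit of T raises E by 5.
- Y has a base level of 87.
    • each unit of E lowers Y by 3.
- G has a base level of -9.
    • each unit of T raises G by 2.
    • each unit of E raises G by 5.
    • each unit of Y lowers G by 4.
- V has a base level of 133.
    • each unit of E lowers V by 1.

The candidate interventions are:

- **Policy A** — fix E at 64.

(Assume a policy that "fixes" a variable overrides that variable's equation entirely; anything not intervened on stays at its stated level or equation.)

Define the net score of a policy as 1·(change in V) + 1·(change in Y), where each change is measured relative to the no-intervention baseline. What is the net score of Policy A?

1584

Baseline:
  T = 39
  E = 265 + 5·39 = 460
  Y = 87 − 3·460 = -1293
  V = 133 − 460 = -327
Policy A (E := 64):
  T = 39
  E = 64
  Y = 87 − 3·64 = -105
  V = 133 − 64 = 69
ΔV = 69 − (-327) = 396; ΔY = -105 − (-1293) = 1188
Score = 1·396 + 1·1188 = 1584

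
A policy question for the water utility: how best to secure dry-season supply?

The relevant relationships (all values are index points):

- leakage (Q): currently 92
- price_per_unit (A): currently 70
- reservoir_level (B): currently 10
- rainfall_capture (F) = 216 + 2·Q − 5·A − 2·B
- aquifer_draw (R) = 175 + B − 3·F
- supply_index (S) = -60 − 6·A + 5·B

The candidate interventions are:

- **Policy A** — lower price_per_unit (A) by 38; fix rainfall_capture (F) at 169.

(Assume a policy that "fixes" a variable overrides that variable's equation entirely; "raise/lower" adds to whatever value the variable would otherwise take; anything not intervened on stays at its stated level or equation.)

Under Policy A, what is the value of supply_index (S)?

Policy A (A − 38, F := 169):
  A = 70 − 38 = 32
  B = 10
  S = -60 − 6·32 + 5·10 = -202

-202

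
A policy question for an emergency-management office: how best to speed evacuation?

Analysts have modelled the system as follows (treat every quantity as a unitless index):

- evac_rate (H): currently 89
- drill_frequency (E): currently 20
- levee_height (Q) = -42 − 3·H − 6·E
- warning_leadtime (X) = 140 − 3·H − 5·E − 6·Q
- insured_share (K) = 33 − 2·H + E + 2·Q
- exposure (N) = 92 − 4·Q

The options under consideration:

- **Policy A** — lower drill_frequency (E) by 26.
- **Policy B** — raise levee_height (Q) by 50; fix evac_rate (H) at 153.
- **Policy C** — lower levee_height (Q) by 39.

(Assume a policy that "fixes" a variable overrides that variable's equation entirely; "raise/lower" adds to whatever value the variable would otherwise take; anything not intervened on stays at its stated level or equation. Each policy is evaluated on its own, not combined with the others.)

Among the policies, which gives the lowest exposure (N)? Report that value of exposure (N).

Policy A (E − 26):
  H = 89
  E = 20 − 26 = -6
  Q = -42 − 3·89 − 6·(-6) = -273
  N = 92 − 4·(-273) = 1184
Policy B (Q + 50, H := 153):
  H = 153
  E = 20
  Q = -42 − 3·153 − 6·20 (+50 from intervention) = -571
  N = 92 − 4·(-571) = 2376
Policy C (Q − 39):
  H = 89
  E = 20
  Q = -42 − 3·89 − 6·20 (−39 from intervention) = -468
  N = 92 − 4·(-468) = 1964
Comparing — Policy A: N=1184, Policy B: N=2376, Policy C: N=1964. Lowest is 1184 (Policy A).

1184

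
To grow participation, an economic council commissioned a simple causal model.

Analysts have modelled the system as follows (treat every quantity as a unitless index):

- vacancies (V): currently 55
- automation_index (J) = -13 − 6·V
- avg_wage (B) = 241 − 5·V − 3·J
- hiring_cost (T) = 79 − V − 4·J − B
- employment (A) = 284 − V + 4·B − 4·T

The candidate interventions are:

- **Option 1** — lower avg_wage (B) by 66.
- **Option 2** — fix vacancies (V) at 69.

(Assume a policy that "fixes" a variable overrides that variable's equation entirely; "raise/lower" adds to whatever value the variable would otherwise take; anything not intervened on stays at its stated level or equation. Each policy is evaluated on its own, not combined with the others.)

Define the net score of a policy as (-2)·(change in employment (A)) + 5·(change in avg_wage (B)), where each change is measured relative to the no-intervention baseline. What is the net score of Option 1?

Baseline:
  V = 55
  J = -13 − 6·55 = -343
  B = 241 − 5·55 − 3·(-343) = 995
  T = 79 − 55 − 4·(-343) − 995 = 401
  A = 284 − 55 + 4·995 − 4·401 = 2605
Option 1 (B − 66):
  V = 55
  J = -13 − 6·55 = -343
  B = 241 − 5·55 − 3·(-343) (−66 from intervention) = 929
  T = 79 − 55 − 4·(-343) − 929 = 467
  A = 284 − 55 + 4·929 − 4·467 = 2077
ΔA = 2077 − 2605 = -528; ΔB = 929 − 995 = -66
Score = (-2)·(-528) + 5·(-66) = 726

726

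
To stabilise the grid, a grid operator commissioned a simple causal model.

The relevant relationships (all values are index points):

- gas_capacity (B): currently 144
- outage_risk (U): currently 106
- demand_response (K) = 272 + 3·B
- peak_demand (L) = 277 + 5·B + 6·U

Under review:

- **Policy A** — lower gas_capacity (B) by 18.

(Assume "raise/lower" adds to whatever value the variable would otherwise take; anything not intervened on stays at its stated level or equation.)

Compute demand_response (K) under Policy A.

650

Policy A (B − 18):
  B = 144 − 18 = 126
  K = 272 + 3·126 = 650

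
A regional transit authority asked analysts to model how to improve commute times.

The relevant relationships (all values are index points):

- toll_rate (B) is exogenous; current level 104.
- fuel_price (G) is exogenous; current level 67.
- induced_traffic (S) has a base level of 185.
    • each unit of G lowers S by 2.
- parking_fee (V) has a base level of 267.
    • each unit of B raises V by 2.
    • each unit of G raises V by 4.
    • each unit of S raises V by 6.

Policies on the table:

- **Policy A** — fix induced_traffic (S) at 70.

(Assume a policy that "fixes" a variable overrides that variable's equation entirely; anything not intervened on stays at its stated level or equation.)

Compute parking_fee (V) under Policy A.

Policy A (S := 70):
  B = 104
  G = 67
  S = 70
  V = 267 + 2·104 + 4·67 + 6·70 = 1163

1163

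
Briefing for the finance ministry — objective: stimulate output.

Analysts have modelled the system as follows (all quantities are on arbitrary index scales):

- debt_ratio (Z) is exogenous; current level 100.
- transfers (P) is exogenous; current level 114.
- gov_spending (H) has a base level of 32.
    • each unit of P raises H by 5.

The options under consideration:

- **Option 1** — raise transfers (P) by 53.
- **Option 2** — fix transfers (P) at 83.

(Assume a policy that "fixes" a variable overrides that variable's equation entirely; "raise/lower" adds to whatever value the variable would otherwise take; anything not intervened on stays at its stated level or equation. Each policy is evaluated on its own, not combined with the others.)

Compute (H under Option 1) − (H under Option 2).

Option 1 (P + 53):
  P = 114 + 53 = 167
  H = 32 + 5·167 = 867
Option 2 (P := 83):
  P = 83
  H = 32 + 5·83 = 447
H: 867 − 447 = 420

420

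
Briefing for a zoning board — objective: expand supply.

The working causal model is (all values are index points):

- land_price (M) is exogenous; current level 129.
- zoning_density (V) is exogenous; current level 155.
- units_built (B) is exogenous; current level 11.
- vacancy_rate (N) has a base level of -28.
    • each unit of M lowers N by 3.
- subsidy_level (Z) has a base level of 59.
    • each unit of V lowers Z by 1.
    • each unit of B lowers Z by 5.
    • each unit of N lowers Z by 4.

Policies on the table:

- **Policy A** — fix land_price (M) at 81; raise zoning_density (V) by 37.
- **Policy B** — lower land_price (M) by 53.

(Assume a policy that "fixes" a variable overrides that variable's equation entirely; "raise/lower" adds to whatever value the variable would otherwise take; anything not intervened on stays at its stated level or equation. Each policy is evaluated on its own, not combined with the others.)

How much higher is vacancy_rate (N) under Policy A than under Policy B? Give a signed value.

Policy A (M := 81, V + 37):
  M = 81
  N = -28 − 3·81 = -271
Policy B (M − 53):
  M = 129 − 53 = 76
  N = -28 − 3·76 = -256
N: -271 − (-256) = -15

-15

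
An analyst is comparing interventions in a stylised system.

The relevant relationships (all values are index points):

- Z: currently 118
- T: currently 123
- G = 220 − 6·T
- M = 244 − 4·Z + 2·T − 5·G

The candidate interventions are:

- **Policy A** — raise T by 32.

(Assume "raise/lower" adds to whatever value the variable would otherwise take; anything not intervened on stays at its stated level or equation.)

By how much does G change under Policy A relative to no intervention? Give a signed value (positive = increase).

-192

Baseline:
  T = 123
  G = 220 − 6·123 = -518
Policy A (T + 32):
  T = 123 + 32 = 155
  G = 220 − 6·155 = -710
Change in G: -710 − (-518) = -192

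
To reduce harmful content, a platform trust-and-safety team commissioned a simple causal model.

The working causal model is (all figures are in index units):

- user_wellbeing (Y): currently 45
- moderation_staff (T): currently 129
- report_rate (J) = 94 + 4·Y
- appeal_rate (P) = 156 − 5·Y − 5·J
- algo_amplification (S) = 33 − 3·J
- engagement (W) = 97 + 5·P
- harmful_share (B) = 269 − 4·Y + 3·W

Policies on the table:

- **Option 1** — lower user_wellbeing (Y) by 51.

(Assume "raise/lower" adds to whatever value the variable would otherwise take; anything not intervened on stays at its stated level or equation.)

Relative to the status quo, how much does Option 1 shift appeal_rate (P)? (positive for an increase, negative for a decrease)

1275

Baseline:
  Y = 45
  J = 94 + 4·45 = 274
  P = 156 − 5·45 − 5·274 = -1439
Option 1 (Y − 51):
  Y = 45 − 51 = -6
  J = 94 + 4·(-6) = 70
  P = 156 − 5·(-6) − 5·70 = -164
Change in P: -164 − (-1439) = 1275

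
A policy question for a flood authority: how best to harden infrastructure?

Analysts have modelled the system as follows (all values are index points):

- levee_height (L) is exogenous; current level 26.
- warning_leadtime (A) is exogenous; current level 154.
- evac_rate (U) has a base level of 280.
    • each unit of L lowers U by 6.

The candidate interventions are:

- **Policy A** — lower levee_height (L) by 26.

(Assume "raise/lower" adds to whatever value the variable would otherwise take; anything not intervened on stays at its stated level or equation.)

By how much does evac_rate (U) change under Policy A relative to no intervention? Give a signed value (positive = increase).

156

Baseline:
  L = 26
  U = 280 − 6·26 = 124
Policy A (L − 26):
  L = 26 − 26 = 0
  U = 280 − 6·0 = 280
Change in U: 280 − 124 = 156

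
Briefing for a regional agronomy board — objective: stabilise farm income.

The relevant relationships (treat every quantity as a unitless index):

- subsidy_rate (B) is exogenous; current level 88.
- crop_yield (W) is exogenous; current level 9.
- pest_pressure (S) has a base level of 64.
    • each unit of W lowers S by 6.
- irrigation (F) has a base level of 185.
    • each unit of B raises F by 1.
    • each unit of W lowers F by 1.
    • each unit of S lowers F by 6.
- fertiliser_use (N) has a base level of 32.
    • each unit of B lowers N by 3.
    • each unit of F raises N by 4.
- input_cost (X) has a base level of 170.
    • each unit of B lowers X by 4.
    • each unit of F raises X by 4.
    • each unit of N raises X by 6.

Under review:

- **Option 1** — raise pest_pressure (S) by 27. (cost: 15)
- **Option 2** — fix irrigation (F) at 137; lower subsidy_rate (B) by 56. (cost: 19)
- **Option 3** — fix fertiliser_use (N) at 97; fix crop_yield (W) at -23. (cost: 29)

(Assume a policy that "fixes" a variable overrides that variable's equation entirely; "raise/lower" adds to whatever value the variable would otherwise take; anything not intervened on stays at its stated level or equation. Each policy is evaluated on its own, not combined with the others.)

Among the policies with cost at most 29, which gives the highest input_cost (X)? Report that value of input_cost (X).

Option 1 (S + 27):
  B = 88
  W = 9
  S = 64 − 6·9 (+27 from intervention) = 37
  F = 185 + 88 − 9 − 6·37 = 42
  N = 32 − 3·88 + 4·42 = -64
  X = 170 − 4·88 + 4·42 + 6·(-64) = -398
Option 2 (F := 137, B − 56):
  B = 88 − 56 = 32
  W = 9
  S = 64 − 6·9 = 10
  F = 137
  N = 32 − 3·32 + 4·137 = 484
  X = 170 − 4·32 + 4·137 + 6·484 = 3494
Option 3 (N := 97, W := -23):
  B = 88
  W = -23
  S = 64 − 6·(-23) = 202
  F = 185 + 88 − (-23) − 6·202 = -916
  N = 97
  X = 170 − 4·88 + 4·(-916) + 6·97 = -3264
Comparing — Option 1: X=-398, Option 2: X=3494, Option 3: X=-3264. Highest is 3494 (Option 2).

3494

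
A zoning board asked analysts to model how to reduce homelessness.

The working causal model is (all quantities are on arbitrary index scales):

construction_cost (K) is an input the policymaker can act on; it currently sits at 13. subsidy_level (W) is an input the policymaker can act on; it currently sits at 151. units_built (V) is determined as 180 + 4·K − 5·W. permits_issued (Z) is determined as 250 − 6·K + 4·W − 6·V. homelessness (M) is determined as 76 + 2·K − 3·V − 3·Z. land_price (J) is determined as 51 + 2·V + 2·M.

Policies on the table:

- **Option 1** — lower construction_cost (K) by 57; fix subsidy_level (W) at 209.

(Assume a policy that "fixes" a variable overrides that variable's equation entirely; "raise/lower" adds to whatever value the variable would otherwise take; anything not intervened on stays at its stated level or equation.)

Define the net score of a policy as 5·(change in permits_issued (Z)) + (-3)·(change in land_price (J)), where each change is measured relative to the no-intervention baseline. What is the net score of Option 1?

Baseline:
  K = 13
  W = 151
  V = 180 + 4·13 − 5·151 = -523
  Z = 250 − 6·13 + 4·151 − 6·(-523) = 3914
  M = 76 + 2·13 − 3·(-523) − 3·3914 = -10071
  J = 51 + 2·(-523) + 2·(-10071) = -21137
Option 1 (K − 57, W := 209):
  K = 13 − 57 = -44
  W = 209
  V = 180 + 4·(-44) − 5·209 = -1041
  Z = 250 − 6·(-44) + 4·209 − 6·(-1041) = 7596
  M = 76 + 2·(-44) − 3·(-1041) − 3·7596 = -19677
  J = 51 + 2·(-1041) + 2·(-19677) = -41385
ΔZ = 7596 − 3914 = 3682; ΔJ = -41385 − (-21137) = -20248
Score = 5·3682 + (-3)·(-20248) = 79154

79154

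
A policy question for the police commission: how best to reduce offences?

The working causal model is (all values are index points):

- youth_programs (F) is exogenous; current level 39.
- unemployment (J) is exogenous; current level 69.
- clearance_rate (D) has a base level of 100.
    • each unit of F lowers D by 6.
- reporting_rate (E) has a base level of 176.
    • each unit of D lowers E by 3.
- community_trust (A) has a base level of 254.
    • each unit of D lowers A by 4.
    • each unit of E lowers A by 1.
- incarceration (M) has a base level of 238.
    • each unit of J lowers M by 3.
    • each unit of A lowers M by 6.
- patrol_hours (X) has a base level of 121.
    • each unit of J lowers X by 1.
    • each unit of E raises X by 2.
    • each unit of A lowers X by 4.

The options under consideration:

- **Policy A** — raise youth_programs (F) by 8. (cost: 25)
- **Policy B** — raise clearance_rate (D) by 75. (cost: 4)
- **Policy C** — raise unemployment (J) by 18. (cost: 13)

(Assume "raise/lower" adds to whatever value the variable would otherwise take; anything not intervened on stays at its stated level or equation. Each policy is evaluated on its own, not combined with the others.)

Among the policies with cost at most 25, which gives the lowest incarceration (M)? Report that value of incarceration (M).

Policy A (F + 8):
  F = 39 + 8 = 47
  J = 69
  D = 100 − 6·47 = -182
  E = 176 − 3·(-182) = 722
  A = 254 − 4·(-182) − 722 = 260
  M = 238 − 3·69 − 6·260 = -1529
Policy B (D + 75):
  F = 39
  J = 69
  D = 100 − 6·39 (+75 from intervention) = -59
  E = 176 − 3·(-59) = 353
  A = 254 − 4·(-59) − 353 = 137
  M = 238 − 3·69 − 6·137 = -791
Policy C (J + 18):
  F = 39
  J = 69 + 18 = 87
  D = 100 − 6·39 = -134
  E = 176 − 3·(-134) = 578
  A = 254 − 4·(-134) − 578 = 212
  M = 238 − 3·87 − 6·212 = -1295
Comparing — Policy A: M=-1529, Policy B: M=-791, Policy C: M=-1295. Lowest is -1529 (Policy A).

-1529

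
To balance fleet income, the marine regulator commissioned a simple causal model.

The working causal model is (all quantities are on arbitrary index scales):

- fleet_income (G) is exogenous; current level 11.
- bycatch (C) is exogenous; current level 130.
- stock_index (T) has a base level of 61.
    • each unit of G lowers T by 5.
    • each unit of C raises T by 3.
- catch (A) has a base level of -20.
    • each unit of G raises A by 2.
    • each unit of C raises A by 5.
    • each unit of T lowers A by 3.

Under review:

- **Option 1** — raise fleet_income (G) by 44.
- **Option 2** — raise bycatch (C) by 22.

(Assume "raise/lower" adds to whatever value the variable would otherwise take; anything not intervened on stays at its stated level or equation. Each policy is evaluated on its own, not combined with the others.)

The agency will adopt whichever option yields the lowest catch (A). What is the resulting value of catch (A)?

Option 1 (G + 44):
  G = 11 + 44 = 55
  C = 130
  T = 61 − 5·55 + 3·130 = 176
  A = -20 + 2·55 + 5·130 − 3·176 = 212
Option 2 (C + 22):
  G = 11
  C = 130 + 22 = 152
  T = 61 − 5·11 + 3·152 = 462
  A = -20 + 2·11 + 5·152 − 3·462 = -624
Comparing — Option 1: A=212, Option 2: A=-624. Lowest is -624 (Option 2).

-624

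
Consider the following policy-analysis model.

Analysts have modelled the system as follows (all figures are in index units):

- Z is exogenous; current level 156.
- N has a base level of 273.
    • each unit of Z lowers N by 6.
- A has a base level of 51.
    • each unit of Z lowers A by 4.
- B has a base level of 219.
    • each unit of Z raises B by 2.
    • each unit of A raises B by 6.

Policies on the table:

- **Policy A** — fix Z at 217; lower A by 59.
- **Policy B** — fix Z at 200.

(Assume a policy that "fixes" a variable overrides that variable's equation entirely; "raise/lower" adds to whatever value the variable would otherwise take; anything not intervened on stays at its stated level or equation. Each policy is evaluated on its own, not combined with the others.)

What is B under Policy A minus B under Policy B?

Policy A (Z := 217, A − 59):
  Z = 217
  A = 51 − 4·217 (−59 from intervention) = -876
  B = 219 + 2·217 + 6·(-876) = -4603
Policy B (Z := 200):
  Z = 200
  A = 51 − 4·200 = -749
  B = 219 + 2·200 + 6·(-749) = -3875
B: -4603 − (-3875) = -728

-728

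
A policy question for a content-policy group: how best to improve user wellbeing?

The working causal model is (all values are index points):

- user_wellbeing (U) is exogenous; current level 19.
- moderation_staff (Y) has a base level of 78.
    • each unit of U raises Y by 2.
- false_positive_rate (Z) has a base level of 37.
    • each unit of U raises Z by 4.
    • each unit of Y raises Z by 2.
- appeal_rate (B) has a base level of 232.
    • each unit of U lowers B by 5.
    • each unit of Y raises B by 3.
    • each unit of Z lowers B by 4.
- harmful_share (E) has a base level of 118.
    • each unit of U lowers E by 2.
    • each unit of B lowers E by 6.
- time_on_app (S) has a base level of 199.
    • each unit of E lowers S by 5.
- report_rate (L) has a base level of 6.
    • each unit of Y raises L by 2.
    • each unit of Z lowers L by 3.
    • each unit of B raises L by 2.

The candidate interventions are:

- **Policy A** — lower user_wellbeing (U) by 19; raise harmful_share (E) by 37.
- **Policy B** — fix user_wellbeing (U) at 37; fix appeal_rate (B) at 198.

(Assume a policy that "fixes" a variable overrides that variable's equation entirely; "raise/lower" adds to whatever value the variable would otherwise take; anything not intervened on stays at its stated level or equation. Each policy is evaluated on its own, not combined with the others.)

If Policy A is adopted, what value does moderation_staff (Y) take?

78

Policy A (U − 19, E + 37):
  U = 19 − 19 = 0
  Y = 78 + 2·0 = 78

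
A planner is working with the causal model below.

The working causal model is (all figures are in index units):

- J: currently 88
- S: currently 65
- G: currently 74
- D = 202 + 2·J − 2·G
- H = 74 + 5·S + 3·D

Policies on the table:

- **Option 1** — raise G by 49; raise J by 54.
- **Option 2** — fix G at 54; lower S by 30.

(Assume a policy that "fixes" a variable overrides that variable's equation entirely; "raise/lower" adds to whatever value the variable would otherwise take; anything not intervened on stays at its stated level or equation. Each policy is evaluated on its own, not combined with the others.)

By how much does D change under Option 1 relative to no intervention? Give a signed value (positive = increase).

10

Baseline:
  J = 88
  G = 74
  D = 202 + 2·88 − 2·74 = 230
Option 1 (G + 49, J + 54):
  J = 88 + 54 = 142
  G = 74 + 49 = 123
  D = 202 + 2·142 − 2·123 = 240
Change in D: 240 − 230 = 10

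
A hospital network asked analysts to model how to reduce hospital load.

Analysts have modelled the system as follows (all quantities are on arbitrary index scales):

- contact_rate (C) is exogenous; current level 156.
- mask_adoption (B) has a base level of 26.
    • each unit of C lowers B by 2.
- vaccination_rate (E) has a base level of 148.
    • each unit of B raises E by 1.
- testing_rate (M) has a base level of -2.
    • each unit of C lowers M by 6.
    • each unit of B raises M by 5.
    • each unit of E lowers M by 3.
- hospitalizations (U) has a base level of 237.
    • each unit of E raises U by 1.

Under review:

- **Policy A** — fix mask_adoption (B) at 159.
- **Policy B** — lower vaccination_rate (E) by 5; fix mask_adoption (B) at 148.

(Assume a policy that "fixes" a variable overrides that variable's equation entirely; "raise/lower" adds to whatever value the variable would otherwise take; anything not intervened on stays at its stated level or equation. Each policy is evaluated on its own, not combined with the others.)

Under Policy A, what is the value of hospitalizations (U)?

544

Policy A (B := 159):
  C = 156
  B = 159
  E = 148 + 159 = 307
  U = 237 + 307 = 544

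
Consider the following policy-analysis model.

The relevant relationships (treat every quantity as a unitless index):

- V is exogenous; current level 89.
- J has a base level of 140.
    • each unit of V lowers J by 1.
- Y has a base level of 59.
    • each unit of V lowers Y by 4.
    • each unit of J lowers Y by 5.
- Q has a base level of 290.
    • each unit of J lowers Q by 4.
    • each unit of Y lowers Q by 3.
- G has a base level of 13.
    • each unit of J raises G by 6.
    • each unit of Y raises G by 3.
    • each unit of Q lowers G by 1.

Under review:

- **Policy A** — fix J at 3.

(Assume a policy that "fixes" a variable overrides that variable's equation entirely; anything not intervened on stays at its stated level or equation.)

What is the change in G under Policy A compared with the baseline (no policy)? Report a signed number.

Baseline:
  V = 89
  J = 140 − 89 = 51
  Y = 59 − 4·89 − 5·51 = -552
  Q = 290 − 4·51 − 3·(-552) = 1742
  G = 13 + 6·51 + 3·(-552) − 1742 = -3079
Policy A (J := 3):
  V = 89
  J = 3
  Y = 59 − 4·89 − 5·3 = -312
  Q = 290 − 4·3 − 3·(-312) = 1214
  G = 13 + 6·3 + 3·(-312) − 1214 = -2119
Change in G: -2119 − (-3079) = 960

960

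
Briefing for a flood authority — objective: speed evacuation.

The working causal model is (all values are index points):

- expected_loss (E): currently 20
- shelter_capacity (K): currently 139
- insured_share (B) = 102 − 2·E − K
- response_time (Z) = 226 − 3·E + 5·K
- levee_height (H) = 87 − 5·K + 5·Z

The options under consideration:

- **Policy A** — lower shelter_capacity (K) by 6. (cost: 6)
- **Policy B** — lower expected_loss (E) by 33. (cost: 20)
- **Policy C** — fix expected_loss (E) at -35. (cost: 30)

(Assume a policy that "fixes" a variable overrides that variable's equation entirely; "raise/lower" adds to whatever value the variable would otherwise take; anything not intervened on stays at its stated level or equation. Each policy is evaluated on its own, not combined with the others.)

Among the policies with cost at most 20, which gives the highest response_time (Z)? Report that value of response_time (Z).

Policy A (K − 6):
  E = 20
  K = 139 − 6 = 133
  Z = 226 − 3·20 + 5·133 = 831
Policy B (E − 33):
  E = 20 − 33 = -13
  K = 139
  Z = 226 − 3·(-13) + 5·139 = 960
Comparing — Policy A: Z=831, Policy B: Z=960. Highest is 960 (Policy B).

960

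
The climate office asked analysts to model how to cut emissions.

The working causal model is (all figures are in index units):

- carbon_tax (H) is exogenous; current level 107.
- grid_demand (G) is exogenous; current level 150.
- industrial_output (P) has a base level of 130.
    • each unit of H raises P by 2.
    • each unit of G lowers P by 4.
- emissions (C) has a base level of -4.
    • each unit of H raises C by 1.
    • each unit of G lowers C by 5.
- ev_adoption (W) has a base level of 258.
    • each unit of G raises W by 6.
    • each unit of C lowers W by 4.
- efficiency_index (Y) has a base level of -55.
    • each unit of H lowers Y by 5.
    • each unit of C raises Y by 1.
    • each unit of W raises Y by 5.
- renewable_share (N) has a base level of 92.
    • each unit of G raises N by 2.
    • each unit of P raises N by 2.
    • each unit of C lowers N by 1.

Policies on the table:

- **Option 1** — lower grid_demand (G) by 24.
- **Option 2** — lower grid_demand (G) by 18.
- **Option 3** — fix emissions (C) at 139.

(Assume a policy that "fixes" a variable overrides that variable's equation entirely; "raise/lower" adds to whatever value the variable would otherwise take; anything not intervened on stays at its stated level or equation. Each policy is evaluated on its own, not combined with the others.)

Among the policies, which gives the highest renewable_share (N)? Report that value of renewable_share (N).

551

Option 1 (G − 24):
  H = 107
  G = 150 − 24 = 126
  P = 130 + 2·107 − 4·126 = -160
  C = -4 + 107 − 5·126 = -527
  N = 92 + 2·126 + 2·(-160) − (-527) = 551
Option 2 (G − 18):
  H = 107
  G = 150 − 18 = 132
  P = 130 + 2·107 − 4·132 = -184
  C = -4 + 107 − 5·132 = -557
  N = 92 + 2·132 + 2·(-184) − (-557) = 545
Option 3 (C := 139):
  H = 107
  G = 150
  P = 130 + 2·107 − 4·150 = -256
  C = 139
  N = 92 + 2·150 + 2·(-256) − 139 = -259
Comparing — Option 1: N=551, Option 2: N=545, Option 3: N=-259. Highest is 551 (Option 1).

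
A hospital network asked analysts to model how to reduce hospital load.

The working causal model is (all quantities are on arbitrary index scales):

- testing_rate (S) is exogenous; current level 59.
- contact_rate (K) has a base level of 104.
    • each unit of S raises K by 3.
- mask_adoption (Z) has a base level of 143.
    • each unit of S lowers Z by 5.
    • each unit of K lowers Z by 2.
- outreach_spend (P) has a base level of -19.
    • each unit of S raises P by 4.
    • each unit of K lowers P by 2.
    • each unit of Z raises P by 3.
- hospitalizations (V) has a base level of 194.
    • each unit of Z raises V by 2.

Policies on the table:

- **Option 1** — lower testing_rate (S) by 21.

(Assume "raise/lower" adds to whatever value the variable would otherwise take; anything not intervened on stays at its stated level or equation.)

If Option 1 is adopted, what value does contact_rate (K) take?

218

Option 1 (S − 21):
  S = 59 − 21 = 38
  K = 104 + 3·38 = 218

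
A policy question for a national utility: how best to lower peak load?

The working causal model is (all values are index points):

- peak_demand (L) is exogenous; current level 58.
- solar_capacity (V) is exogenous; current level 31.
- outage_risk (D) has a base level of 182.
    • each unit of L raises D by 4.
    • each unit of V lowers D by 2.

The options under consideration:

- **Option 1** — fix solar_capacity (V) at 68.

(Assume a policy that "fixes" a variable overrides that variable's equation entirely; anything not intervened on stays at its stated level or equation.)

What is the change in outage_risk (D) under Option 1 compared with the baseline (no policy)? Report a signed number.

-74

Baseline:
  L = 58
  V = 31
  D = 182 + 4·58 − 2·31 = 352
Option 1 (V := 68):
  L = 58
  V = 68
  D = 182 + 4·58 − 2·68 = 278
Change in D: 278 − 352 = -74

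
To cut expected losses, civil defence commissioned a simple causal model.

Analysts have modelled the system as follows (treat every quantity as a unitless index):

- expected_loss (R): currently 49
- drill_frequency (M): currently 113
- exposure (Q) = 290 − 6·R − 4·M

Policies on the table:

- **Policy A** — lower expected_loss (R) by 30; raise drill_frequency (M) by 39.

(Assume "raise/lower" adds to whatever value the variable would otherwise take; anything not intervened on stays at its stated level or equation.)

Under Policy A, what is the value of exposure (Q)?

-432

Policy A (R − 30, M + 39):
  R = 49 − 30 = 19
  M = 113 + 39 = 152
  Q = 290 − 6·19 − 4·152 = -432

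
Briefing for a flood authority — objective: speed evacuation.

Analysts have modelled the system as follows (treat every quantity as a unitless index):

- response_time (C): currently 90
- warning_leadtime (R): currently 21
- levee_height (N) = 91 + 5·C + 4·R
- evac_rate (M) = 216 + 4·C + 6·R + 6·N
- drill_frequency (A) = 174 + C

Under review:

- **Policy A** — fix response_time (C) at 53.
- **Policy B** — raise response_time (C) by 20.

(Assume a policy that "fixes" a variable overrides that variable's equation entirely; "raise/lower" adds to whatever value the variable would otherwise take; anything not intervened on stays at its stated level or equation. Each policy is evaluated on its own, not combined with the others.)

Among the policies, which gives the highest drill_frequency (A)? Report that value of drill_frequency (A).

284

Policy A (C := 53):
  C = 53
  A = 174 + 53 = 227
Policy B (C + 20):
  C = 90 + 20 = 110
  A = 174 + 110 = 284
Comparing — Policy A: A=227, Policy B: A=284. Highest is 284 (Policy B).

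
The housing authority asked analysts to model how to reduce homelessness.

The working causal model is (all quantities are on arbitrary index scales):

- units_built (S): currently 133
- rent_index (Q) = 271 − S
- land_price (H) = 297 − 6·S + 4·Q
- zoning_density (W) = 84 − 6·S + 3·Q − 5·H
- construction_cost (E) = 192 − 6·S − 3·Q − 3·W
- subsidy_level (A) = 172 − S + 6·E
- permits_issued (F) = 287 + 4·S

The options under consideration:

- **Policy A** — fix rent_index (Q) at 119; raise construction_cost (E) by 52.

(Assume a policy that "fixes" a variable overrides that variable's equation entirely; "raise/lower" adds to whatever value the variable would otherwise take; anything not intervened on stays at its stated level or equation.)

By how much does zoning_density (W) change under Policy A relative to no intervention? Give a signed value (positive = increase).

323

Baseline:
  S = 133
  Q = 271 − 133 = 138
  H = 297 − 6·133 + 4·138 = 51
  W = 84 − 6·133 + 3·138 − 5·51 = -555
Policy A (Q := 119, E + 52):
  S = 133
  Q = 119
  H = 297 − 6·133 + 4·119 = -25
  W = 84 − 6·133 + 3·119 − 5·(-25) = -232
Change in W: -232 − (-555) = 323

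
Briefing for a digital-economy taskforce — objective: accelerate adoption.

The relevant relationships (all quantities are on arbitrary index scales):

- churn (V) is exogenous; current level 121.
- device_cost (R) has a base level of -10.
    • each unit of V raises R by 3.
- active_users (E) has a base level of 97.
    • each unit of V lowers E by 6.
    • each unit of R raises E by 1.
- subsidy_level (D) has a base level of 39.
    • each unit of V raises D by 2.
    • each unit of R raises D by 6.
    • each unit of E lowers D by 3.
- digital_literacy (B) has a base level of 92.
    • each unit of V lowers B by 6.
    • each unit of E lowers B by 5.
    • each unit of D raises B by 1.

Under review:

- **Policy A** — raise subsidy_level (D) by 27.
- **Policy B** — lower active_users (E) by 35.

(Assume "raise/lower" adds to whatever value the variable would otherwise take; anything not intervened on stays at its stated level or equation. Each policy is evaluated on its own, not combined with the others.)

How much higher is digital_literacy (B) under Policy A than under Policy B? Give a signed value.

-253

Policy A (D + 27):
  V = 121
  R = -10 + 3·121 = 353
  E = 97 − 6·121 + 353 = -276
  D = 39 + 2·121 + 6·353 − 3·(-276) (+27 from intervention) = 3254
  B = 92 − 6·121 − 5·(-276) + 3254 = 4000
Policy B (E − 35):
  V = 121
  R = -10 + 3·121 = 353
  E = 97 − 6·121 + 353 (−35 from intervention) = -311
  D = 39 + 2·121 + 6·353 − 3·(-311) = 3332
  B = 92 − 6·121 − 5·(-311) + 3332 = 4253
B: 4000 − 4253 = -253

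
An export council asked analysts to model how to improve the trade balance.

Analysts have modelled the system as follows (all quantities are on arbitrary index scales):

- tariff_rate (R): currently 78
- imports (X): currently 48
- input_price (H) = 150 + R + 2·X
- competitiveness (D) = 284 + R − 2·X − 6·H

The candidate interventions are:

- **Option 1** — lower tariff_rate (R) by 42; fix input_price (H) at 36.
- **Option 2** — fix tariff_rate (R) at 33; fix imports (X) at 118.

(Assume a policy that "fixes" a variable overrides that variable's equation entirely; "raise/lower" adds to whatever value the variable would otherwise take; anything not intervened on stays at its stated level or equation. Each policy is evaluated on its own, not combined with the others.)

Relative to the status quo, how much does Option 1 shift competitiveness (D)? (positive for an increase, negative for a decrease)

Baseline:
  R = 78
  X = 48
  H = 150 + 78 + 2·48 = 324
  D = 284 + 78 − 2·48 − 6·324 = -1678
Option 1 (R − 42, H := 36):
  R = 78 − 42 = 36
  X = 48
  H = 36
  D = 284 + 36 − 2·48 − 6·36 = 8
Change in D: 8 − (-1678) = 1686

1686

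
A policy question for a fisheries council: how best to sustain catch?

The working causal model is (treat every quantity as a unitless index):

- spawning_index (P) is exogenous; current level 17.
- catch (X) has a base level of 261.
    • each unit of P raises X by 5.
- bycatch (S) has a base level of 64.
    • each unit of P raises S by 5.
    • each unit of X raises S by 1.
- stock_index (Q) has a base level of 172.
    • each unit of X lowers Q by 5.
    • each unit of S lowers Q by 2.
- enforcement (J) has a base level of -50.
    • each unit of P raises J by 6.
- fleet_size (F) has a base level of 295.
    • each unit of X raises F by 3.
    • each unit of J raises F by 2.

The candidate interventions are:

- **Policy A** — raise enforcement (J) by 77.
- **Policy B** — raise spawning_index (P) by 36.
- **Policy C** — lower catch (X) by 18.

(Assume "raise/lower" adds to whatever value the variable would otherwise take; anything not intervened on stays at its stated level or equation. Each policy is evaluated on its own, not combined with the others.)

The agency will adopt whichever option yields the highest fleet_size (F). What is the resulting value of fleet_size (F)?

2409

Policy A (J + 77):
  P = 17
  X = 261 + 5·17 = 346
  J = -50 + 6·17 (+77 from intervention) = 129
  F = 295 + 3·346 + 2·129 = 1591
Policy B (P + 36):
  P = 17 + 36 = 53
  X = 261 + 5·53 = 526
  J = -50 + 6·53 = 268
  F = 295 + 3·526 + 2·268 = 2409
Policy C (X − 18):
  P = 17
  X = 261 + 5·17 (−18 from intervention) = 328
  J = -50 + 6·17 = 52
  F = 295 + 3·328 + 2·52 = 1383
Comparing — Policy A: F=1591, Policy B: F=2409, Policy C: F=1383. Highest is 2409 (Policy B).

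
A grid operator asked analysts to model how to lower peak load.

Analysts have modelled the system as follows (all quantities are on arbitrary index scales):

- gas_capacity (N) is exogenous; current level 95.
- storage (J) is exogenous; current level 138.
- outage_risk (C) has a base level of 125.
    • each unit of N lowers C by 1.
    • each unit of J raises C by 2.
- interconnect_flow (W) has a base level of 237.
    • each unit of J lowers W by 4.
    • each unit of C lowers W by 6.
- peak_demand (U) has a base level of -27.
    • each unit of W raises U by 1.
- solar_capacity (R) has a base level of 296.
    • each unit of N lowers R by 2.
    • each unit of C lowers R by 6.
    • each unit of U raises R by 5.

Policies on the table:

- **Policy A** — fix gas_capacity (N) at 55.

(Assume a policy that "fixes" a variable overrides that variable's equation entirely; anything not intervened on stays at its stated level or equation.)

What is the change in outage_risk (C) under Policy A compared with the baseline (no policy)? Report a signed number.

40

Baseline:
  N = 95
  J = 138
  C = 125 − 95 + 2·138 = 306
Policy A (N := 55):
  N = 55
  J = 138
  C = 125 − 55 + 2·138 = 346
Change in C: 346 − 306 = 40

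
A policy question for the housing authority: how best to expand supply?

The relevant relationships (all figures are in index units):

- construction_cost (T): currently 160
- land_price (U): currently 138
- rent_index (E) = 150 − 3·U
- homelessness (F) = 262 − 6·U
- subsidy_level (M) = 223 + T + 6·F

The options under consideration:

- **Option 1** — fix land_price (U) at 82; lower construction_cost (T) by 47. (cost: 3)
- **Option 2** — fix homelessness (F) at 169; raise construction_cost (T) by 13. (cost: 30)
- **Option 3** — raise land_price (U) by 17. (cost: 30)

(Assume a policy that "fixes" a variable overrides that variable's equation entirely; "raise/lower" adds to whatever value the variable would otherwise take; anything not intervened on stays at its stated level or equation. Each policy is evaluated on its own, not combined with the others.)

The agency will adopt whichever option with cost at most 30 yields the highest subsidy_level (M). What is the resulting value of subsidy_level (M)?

Option 1 (U := 82, T − 47):
  T = 160 − 47 = 113
  U = 82
  F = 262 − 6·82 = -230
  M = 223 + 113 + 6·(-230) = -1044
Option 2 (F := 169, T + 13):
  T = 160 + 13 = 173
  U = 138
  F = 169
  M = 223 + 173 + 6·169 = 1410
Option 3 (U + 17):
  T = 160
  U = 138 + 17 = 155
  F = 262 − 6·155 = -668
  M = 223 + 160 + 6·(-668) = -3625
Comparing — Option 1: M=-1044, Option 2: M=1410, Option 3: M=-3625. Highest is 1410 (Option 2).

1410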